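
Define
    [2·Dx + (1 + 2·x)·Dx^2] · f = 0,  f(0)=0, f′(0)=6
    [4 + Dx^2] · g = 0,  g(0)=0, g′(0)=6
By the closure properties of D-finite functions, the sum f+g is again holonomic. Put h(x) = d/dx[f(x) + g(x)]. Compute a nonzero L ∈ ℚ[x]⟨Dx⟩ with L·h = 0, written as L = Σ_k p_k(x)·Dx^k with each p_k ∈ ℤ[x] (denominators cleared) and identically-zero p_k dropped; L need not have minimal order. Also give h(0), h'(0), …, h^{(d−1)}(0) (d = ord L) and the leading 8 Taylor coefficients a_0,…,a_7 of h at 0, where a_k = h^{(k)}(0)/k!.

L = (56 + 32·x + 32·x^2) + (12 + 40·x + 48·x^2 + 32·x^3)·Dx + (14 + 8·x + 8·x^2)·Dx^2 + (3 + 10·x + 12·x^2 + 8·x^3)·Dx^3  (order 3).
h: a_k = 12, -12, 12, -48, 100, -192, 5752/15, -768, …
ICs: h(0) = 12, h′(0) = -12, h′′(0) = 24.

f: a_k = 0, 6, -6, 8, -12, 96/5, -32, 384/7, …
g: a_k = 0, 6, 0, -4, 0, 4/5, 0, -8/105, …
f+g: L₀ = lclm(L_f,L_g), ord ≤ 2+2.
h=h₀': d/dx-closure on L₀ ⇒ L.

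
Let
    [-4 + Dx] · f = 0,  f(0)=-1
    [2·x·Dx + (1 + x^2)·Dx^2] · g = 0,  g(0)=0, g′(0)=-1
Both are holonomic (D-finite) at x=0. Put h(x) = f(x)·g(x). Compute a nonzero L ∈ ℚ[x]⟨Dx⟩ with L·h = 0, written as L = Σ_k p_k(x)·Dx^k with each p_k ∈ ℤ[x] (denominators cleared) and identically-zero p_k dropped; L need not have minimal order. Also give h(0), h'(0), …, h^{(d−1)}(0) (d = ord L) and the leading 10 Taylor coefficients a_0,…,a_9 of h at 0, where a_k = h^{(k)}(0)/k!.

L = (16 - 8·x + 16·x^2) + (-8 + 2·x - 8·x^2)·Dx + (1 + x^2)·Dx^2  (order 2).
h: a_k = 0, 1, 4, 23/3, 28/3, 41/5, 52/9, 377/105, 124/63, 157/189, …
ICs: h(0) = 0, h′(0) = 1.

f: a_k = -1, -4, -8, -32/3, -32/3, -128/15, -256/45, -1024/315, -512/315, -2048/2835, …
g: a_k = 0, -1, 0, 1/3, 0, -1/5, 0, 1/7, 0, -1/9, …
h₀=f·g: eliminate ⇒ L₀, order ≤ 1·2.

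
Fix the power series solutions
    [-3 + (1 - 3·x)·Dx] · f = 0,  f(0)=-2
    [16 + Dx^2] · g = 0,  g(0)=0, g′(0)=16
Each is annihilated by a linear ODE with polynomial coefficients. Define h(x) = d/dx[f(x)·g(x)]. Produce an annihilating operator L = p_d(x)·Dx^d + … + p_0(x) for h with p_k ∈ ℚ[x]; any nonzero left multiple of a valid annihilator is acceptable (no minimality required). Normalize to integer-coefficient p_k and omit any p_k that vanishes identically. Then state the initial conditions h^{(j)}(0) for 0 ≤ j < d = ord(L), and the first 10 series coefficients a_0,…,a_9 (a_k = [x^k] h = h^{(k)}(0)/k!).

f: a_k = -2, -6, -18, -54, -162, -486, -1458, -4374, -13122, -39366, …
g: a_k = 0, 16, 0, -128/3, 0, 512/15, 0, -4096/315, 0, 8192/2835, …
h₀=f·g: eliminate ⇒ L₀, order ≤ 1·2.
h=h₀': d/dx-closure on L₀ ⇒ L.
L = (-2 - 96·x + 144·x^2) + (-6 + 18·x)·Dx + (1 - 6·x + 9·x^2)·Dx^2  (order 2).
h: a_k = -32, -192, -608, -2432, -28384/3, -170304/5, -5356384/45, -42851072/105, -433883488/315, -867766976/189, …
ICs: h(0) = -32, h′(0) = -192.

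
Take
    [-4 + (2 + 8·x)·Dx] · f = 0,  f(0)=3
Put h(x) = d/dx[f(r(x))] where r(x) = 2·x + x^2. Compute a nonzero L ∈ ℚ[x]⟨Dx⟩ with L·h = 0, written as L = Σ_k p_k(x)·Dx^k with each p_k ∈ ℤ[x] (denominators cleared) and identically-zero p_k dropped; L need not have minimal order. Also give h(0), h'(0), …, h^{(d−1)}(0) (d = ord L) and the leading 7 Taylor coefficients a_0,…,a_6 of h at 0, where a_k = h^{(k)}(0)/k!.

L = -3 + (-1 - 9·x - 12·x^2 - 4·x^3)·Dx  (order 1).
h: a_k = 12, -36, 216, -1368, 9000, -60696, 416304, …
ICs: h(0) = 12.

f: a_k = 3, 6, -6, 12, -30, 84, -252, …
L₀ from L_f via x↦r, Dx↦r'^{-1}Dx.
h=h₀': d/dx-closure on L₀ ⇒ L.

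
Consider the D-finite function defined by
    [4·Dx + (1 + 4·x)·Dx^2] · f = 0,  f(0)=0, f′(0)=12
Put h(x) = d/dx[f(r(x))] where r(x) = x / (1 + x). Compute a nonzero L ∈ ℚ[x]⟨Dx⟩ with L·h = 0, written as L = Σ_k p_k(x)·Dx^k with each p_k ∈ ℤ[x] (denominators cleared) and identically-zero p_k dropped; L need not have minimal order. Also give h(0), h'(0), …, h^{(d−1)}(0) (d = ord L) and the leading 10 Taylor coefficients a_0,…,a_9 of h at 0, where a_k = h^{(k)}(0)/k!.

f: a_k = 0, 12, -24, 64, -192, 3072/5, -2048, 49152/7, -24576, 262144/3, …
Change of var in L_f (x↦r) gives L₀.
Differentiate: ansatz ord ≤ ord L₀ ⇒ L.
L = (6 + 10·x) + (1 + 6·x + 5·x^2)·Dx  (order 1).
h: a_k = 12, -72, 372, -1872, 9372, -46872, 234372, -1171872, 5859372, -29296872, …
ICs: h(0) = 12.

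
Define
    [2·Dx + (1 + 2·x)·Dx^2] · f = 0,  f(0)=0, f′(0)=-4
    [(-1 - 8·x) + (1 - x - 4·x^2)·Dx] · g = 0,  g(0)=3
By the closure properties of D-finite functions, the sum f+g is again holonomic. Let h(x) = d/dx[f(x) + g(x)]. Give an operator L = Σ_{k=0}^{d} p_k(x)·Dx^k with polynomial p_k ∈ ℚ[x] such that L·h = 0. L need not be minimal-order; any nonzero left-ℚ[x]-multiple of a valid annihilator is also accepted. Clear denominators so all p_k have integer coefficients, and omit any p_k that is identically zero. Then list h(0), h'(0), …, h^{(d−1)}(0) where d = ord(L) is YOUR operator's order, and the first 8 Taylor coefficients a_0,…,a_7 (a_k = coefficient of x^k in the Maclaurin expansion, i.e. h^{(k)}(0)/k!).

L = (-94 - 644·x - 1664·x^2 - 1920·x^3 - 1536·x^4) + (-23 - 324·x - 1448·x^2 - 3072·x^3 - 3904·x^4 - 2560·x^5)·Dx + (6 + 35·x + 53·x^2 - 98·x^3 - 528·x^4 - 864·x^5 - 512·x^6)·Dx^2  (order 2).
h: a_k = -1, 38, 65, 380, 911, 3386, 9005, 28472, …
ICs: h(0) = -1, h′(0) = 38.

f: a_k = 0, -4, 4, -16/3, 8, -64/5, 64/3, -256/7, …
g: a_k = 3, 3, 15, 27, 87, 195, 543, 1323, …
L₀ := lclm(L_f,L_g); ord L₀ ≤ 2+1.
h=h₀': d/dx-closure on L₀ ⇒ L.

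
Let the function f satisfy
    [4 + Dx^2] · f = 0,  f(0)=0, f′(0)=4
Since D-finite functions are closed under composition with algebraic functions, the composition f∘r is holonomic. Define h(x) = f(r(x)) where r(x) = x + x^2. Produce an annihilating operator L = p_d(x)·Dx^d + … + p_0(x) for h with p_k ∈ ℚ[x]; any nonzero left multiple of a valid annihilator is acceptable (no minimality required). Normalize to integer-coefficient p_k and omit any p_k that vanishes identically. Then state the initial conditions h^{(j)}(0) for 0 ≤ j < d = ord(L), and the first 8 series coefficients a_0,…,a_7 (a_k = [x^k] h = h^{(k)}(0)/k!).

f: a_k = 0, 4, 0, -8/3, 0, 8/15, 0, -16/315, …
f∘r: x↦r, Dx↦Dx/r' in L_f ⇒ L₀.
L = (4 + 24·x + 48·x^2 + 32·x^3) - 2·Dx + (1 + 2·x)·Dx^2  (order 2).
h: a_k = 0, 4, 4, -8/3, -8, -112/15, 0, 1664/315, …
ICs: h(0) = 0, h′(0) = 4.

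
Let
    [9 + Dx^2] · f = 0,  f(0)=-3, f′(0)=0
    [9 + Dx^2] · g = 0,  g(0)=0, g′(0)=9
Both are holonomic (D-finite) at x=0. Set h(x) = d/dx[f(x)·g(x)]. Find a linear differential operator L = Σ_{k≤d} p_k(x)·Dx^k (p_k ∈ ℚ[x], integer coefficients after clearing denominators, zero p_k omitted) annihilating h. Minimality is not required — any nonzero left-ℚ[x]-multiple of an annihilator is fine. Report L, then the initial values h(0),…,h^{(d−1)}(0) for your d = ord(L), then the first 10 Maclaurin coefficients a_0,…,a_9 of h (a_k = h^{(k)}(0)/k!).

f: a_k = -3, 0, 27/2, 0, -81/8, 0, 243/80, 0, -2187/4480, 0, …
g: a_k = 0, 9, 0, -27/2, 0, 243/40, 0, -729/560, 0, 729/4480, …
L₀ := L_f ⊗_s L_g (sym. prod.), ord ≤ 4.
Derive L from L₀ (diff closure).
L = 36 + Dx^2  (order 2).
h: a_k = -27, 0, 486, 0, -1458, 0, 8748/5, 0, -39366/35, 0, …
ICs: h(0) = -27, h′(0) = 0.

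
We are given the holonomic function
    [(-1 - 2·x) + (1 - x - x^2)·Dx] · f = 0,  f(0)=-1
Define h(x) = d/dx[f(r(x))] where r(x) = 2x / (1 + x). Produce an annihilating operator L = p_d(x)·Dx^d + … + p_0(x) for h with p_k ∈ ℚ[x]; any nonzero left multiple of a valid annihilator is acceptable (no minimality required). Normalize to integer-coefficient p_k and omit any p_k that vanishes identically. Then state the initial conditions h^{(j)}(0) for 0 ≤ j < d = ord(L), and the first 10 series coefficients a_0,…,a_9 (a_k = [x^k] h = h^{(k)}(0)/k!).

L = (6 + 30·x + 90·x^2 + 50·x^3) + (-1 - 6·x + 30·x^3 + 25·x^4)·Dx  (order 1).
h: a_k = -2, -12, -30, -120, -250, -900, -1750, -6000, -11250, -37500, …
ICs: h(0) = -2.

f: a_k = -1, -1, -2, -3, -5, -8, -13, -21, -34, -55, …
Change of var in L_f (x↦r) gives L₀.
Derive L from L₀ (diff closure).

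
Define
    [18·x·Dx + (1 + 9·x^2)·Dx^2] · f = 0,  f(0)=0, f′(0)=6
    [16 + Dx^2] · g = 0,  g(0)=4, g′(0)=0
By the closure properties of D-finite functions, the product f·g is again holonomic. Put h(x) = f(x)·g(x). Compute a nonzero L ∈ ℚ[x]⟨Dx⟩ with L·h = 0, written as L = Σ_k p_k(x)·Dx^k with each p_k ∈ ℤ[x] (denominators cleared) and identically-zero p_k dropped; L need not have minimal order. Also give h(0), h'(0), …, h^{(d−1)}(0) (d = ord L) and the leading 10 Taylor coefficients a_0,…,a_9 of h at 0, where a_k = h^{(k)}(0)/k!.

L = (20800 + 494784·x^2 + 2923776·x^4 + 11943936·x^6 + 26873856·x^8) + (19584·x + 342144·x^3 + 2239488·x^5 + 6718464·x^7)·Dx + (1700 + 42732·x^2 + 318816·x^4 + 1492992·x^6 + 3359232·x^8)·Dx^2 + (1224·x + 21384·x^3 + 139968·x^5 + 419904·x^7)·Dx^3 + (25 + 738·x^2 + 8505·x^4 + 46656·x^6 + 104976·x^8)·Dx^4  (order 4).
h: a_k = 0, 24, 0, -264, 0, 6104/5, 0, -684008/105, 0, 883832/21, …
ICs: h(0) = 0, h′(0) = 24, h′′(0) = 0, h′′′(0) = -1584.

f: a_k = 0, 6, 0, -18, 0, 486/5, 0, -4374/7, 0, 4374, …
g: a_k = 4, 0, -32, 0, 128/3, 0, -1024/45, 0, 2048/315, 0, …
h₀=f·g: eliminate ⇒ L₀, order ≤ 2·2.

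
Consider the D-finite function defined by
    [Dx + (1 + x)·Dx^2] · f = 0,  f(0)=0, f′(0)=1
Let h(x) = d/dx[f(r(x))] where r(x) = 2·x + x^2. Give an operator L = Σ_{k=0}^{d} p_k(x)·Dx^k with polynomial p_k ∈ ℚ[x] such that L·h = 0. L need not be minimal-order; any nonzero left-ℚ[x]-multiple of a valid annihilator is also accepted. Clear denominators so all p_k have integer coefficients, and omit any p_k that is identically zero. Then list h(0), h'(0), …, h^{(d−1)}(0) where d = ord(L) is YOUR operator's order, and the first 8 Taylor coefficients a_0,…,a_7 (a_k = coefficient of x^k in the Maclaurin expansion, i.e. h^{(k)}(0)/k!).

L = 1 + (1 + x)·Dx  (order 1).
h: a_k = 2, -2, 2, -2, 2, -2, 2, -2, …
ICs: h(0) = 2.

f: a_k = 0, 1, -1/2, 1/3, -1/4, 1/5, -1/6, 1/7, …
L₀ from L_f via x↦r, Dx↦r'^{-1}Dx.
h=h₀': d/dx-closure on L₀ ⇒ L.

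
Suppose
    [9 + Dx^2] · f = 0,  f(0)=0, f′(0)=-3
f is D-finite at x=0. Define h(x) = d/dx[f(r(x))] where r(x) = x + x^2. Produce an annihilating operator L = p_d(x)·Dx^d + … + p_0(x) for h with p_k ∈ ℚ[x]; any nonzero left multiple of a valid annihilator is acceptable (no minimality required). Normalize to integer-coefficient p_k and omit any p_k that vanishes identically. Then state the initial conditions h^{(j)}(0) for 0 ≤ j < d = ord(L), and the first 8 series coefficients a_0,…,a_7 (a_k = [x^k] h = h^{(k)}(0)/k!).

f: a_k = 0, -3, 0, 9/2, 0, -81/40, 0, 243/560, …
f∘r: x↦r, Dx↦Dx/r' in L_f ⇒ L₀.
h₀' ⇒ L via d/dx closure of L₀.
L = (21 + 72·x + 216·x^2 + 288·x^3 + 144·x^4) + (-6 - 12·x)·Dx + (1 + 4·x + 4·x^2)·Dx^2  (order 2).
h: a_k = -3, -6, 27/2, 54, 459/8, -135/4, -11097/80, -1377/10, …
ICs: h(0) = -3, h′(0) = -6.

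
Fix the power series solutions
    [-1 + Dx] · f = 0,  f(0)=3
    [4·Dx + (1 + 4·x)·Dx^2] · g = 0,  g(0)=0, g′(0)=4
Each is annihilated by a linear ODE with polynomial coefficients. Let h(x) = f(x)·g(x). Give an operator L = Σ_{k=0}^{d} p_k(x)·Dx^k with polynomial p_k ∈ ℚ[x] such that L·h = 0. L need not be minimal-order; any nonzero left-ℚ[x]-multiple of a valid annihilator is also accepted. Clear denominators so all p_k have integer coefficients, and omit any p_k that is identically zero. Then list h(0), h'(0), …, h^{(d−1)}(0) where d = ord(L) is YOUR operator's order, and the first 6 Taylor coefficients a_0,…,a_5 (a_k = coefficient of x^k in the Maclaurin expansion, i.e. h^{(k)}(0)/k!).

L = (-3 + 4·x) + (2 - 8·x)·Dx + (1 + 4·x)·Dx^2  (order 2).
h: a_k = 0, 12, -12, 46, -138, 4509/10, …
ICs: h(0) = 0, h′(0) = 12.

f: a_k = 3, 3, 3/2, 1/2, 1/8, 1/40, …
g: a_k = 0, 4, -8, 64/3, -64, 1024/5, …
L₀ := L_f ⊗_s L_g (sym. prod.), ord ≤ 2.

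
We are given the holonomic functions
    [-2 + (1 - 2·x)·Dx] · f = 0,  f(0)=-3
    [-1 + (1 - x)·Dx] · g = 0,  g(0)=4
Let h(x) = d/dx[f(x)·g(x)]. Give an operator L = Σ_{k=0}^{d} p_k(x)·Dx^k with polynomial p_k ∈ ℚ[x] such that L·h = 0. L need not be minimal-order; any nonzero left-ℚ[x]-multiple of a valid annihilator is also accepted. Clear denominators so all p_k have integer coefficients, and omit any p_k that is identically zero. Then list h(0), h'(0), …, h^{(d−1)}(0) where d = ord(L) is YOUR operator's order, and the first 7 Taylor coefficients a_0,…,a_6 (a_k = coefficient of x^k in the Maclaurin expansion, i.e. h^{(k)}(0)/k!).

L = (14 - 36·x + 24·x^2) + (-3 + 13·x - 18·x^2 + 8·x^3)·Dx  (order 1).
h: a_k = -36, -168, -540, -1488, -3780, -9144, -21420, …
ICs: h(0) = -36.

f: a_k = -3, -6, -12, -24, -48, -96, -192, …
g: a_k = 4, 4, 4, 4, 4, 4, 4, …
Sym-product of L_f,L_g gives L₀ (≤ ord 1).
Differentiate: ansatz ord ≤ ord L₀ ⇒ L.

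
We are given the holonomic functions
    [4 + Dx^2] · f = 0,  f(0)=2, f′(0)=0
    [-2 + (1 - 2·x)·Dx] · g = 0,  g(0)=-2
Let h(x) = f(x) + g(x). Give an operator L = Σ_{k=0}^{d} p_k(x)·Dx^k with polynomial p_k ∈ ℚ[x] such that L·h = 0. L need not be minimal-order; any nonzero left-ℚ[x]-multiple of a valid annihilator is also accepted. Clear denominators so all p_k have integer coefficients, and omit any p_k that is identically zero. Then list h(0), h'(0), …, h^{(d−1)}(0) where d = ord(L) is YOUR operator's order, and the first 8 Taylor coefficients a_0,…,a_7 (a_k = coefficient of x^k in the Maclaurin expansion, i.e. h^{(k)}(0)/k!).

L = (-56 + 32·x - 32·x^2) + (12 - 40·x + 48·x^2 - 32·x^3)·Dx + (-14 + 8·x - 8·x^2)·Dx^2 + (3 - 10·x + 12·x^2 - 8·x^3)·Dx^3  (order 3).
h: a_k = 0, -4, -12, -16, -92/3, -64, -5768/45, -256, …
ICs: h(0) = 0, h′(0) = -4, h′′(0) = -24.

f: a_k = 2, 0, -4, 0, 4/3, 0, -8/45, 0, …
g: a_k = -2, -4, -8, -16, -32, -64, -128, -256, …
h₀=f+g: left-lcm gives L₀, ord ≤ 3.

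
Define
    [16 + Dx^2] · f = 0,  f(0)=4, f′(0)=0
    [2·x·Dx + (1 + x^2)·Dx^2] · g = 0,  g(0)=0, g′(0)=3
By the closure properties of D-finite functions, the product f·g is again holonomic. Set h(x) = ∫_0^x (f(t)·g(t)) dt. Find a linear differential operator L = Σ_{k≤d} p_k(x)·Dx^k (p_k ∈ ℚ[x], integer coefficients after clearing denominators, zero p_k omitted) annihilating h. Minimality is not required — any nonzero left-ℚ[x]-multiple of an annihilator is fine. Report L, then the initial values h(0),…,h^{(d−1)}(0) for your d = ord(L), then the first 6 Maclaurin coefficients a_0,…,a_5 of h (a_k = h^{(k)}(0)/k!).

L = (5440 + 19136·x^2 + 25856·x^4 + 16384·x^6 + 4096·x^8)·Dx + (1152·x + 3200·x^3 + 3072·x^5 + 1024·x^7)·Dx^2 + (612 + 2252·x^2 + 3168·x^4 + 2048·x^6 + 512·x^8)·Dx^3 + (72·x + 200·x^3 + 192·x^5 + 64·x^7)·Dx^4 + (17 + 66·x^2 + 97·x^4 + 64·x^6 + 16·x^8)·Dx^5  (order 5).
h: a_k = 0, 0, 6, 0, -25, 0, …
ICs: h(0) = 0, h′(0) = 0, h′′(0) = 12, h′′′(0) = 0, h′′′′(0) = -600.

f: a_k = 4, 0, -32, 0, 128/3, 0, …
g: a_k = 0, 3, 0, -1, 0, 3/5, …
Sym-product of L_f,L_g gives L₀ (≤ ord 4).
∫: right-multiply L₀ by Dx.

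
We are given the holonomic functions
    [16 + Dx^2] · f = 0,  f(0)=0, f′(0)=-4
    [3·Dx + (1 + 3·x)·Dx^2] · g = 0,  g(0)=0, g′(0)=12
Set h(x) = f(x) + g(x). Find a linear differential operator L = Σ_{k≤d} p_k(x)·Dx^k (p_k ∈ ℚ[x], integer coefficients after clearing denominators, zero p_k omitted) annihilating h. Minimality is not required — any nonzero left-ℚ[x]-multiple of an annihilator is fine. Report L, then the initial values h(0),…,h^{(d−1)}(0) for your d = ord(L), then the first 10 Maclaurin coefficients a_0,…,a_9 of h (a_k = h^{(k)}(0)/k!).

L = (1680 + 2304·x + 3456·x^2)·Dx + (272 + 1584·x + 3456·x^2 + 3456·x^3)·Dx^2 + (105 + 144·x + 216·x^2)·Dx^3 + (17 + 99·x + 216·x^2 + 216·x^3)·Dx^4  (order 4).
h: a_k = 0, 8, -18, 140/3, -81, 2788/15, -486, 394684/315, -6561/2, 24798532/2835, …
ICs: h(0) = 0, h′(0) = 8, h′′(0) = -36, h′′′(0) = 280.

f: a_k = 0, -4, 0, 32/3, 0, -128/15, 0, 1024/315, 0, -2048/2835, …
g: a_k = 0, 12, -18, 36, -81, 972/5, -486, 8748/7, -6561/2, 8748, …
L₀ := lclm(L_f,L_g); ord L₀ ≤ 2+2.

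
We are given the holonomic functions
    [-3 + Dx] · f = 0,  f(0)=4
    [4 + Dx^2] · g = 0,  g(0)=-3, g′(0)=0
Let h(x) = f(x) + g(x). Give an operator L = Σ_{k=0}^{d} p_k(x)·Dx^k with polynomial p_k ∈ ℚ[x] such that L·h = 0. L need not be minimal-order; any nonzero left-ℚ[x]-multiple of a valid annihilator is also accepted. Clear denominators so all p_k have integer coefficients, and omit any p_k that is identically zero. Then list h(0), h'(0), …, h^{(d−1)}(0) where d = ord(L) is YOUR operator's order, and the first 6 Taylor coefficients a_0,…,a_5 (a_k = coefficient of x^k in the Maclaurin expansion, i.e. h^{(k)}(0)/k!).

f: a_k = 4, 12, 18, 18, 27/2, 81/10, …
g: a_k = -3, 0, 6, 0, -2, 0, …
f+g: L₀ = lclm(L_f,L_g), ord ≤ 1+2.
L = -12 + 4·Dx - 3·Dx^2 + Dx^3  (order 3).
h: a_k = 1, 12, 24, 18, 23/2, 81/10, …
ICs: h(0) = 1, h′(0) = 12, h′′(0) = 48.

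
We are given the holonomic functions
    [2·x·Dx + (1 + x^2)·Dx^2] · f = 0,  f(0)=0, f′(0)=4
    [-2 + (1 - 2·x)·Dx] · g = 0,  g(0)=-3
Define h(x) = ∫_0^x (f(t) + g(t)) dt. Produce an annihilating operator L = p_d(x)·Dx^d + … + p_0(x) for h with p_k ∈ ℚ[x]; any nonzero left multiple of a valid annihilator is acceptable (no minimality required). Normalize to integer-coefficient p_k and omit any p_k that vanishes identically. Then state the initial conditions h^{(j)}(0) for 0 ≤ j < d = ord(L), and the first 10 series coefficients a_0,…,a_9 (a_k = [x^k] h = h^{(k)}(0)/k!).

L = (4 - 32·x - 12·x^2)·Dx^2 + (-13 + 4·x - 25·x^2 - 12·x^3)·Dx^3 + (2 - 3·x - 3·x^3 - 2·x^4)·Dx^4  (order 4).
h: a_k = 0, -3, -1, -4, -19/3, -48/5, -238/15, -192/7, -673/14, -256/3, …
ICs: h(0) = 0, h′(0) = -3, h′′(0) = -2, h′′′(0) = -24.

f: a_k = 0, 4, 0, -4/3, 0, 4/5, 0, -4/7, 0, 4/9, …
g: a_k = -3, -6, -12, -24, -48, -96, -192, -384, -768, -1536, …
L₀ := lclm(L_f,L_g); ord L₀ ≤ 2+1.
h=∫h₀ ⇒ L = L₀·Dx.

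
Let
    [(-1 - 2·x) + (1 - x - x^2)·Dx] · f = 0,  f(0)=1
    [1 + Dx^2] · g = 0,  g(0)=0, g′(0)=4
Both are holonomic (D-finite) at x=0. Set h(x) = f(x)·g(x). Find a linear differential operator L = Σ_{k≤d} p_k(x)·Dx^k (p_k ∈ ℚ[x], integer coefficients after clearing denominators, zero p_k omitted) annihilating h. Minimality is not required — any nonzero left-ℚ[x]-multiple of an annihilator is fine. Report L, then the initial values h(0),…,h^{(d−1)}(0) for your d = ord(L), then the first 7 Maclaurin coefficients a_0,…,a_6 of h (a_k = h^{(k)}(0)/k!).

L = (1 + x + x^2) + (2 + 4·x)·Dx + (-1 + x + x^2)·Dx^2  (order 2).
h: a_k = 0, 4, 4, 22/3, 34/3, 187/10, 901/30, …
ICs: h(0) = 0, h′(0) = 4.

f: a_k = 1, 1, 2, 3, 5, 8, 13, …
g: a_k = 0, 4, 0, -2/3, 0, 1/30, 0, …
h₀=f·g: eliminate ⇒ L₀, order ≤ 1·2.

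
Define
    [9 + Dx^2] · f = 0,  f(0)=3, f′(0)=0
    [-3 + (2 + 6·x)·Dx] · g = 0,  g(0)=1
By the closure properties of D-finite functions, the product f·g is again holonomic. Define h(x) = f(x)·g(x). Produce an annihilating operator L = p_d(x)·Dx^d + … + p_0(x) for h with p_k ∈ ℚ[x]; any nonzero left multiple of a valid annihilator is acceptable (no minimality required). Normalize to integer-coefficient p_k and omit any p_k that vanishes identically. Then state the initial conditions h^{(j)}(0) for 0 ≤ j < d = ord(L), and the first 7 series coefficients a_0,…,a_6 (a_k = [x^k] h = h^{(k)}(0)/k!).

f: a_k = 3, 0, -27/2, 0, 81/8, 0, -243/80, …
g: a_k = 1, 3/2, -9/8, 27/16, -405/128, 1701/256, -15309/1024, …
Sym-product of L_f,L_g gives L₀ (≤ ord 2).
L = (63 + 216·x + 324·x^2) + (-12 - 36·x)·Dx + (4 + 24·x + 36·x^2)·Dx^2  (order 2).
h: a_k = 3, 9/2, -135/8, -243/16, 2025/128, 3159/256, -84807/5120, …
ICs: h(0) = 3, h′(0) = 9/2.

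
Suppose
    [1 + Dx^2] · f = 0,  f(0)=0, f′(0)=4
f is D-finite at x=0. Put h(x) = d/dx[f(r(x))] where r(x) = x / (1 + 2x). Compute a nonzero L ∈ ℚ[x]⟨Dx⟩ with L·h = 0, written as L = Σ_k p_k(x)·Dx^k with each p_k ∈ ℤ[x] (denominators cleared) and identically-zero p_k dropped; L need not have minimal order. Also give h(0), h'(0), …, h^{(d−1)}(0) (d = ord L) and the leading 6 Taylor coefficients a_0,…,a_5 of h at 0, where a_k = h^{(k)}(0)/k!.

f: a_k = 0, 4, 0, -2/3, 0, 1/30, …
Substitute x→r, Dx→(1/r')Dx; clear ⇒ L₀.
h₀' ⇒ L via d/dx closure of L₀.
L = (25 + 96·x + 96·x^2) + (12 + 72·x + 144·x^2 + 96·x^3)·Dx + (1 + 8·x + 24·x^2 + 32·x^3 + 16·x^4)·Dx^2  (order 2).
h: a_k = 4, -16, 46, -112, 1441/6, -450, …
ICs: h(0) = 4, h′(0) = -16.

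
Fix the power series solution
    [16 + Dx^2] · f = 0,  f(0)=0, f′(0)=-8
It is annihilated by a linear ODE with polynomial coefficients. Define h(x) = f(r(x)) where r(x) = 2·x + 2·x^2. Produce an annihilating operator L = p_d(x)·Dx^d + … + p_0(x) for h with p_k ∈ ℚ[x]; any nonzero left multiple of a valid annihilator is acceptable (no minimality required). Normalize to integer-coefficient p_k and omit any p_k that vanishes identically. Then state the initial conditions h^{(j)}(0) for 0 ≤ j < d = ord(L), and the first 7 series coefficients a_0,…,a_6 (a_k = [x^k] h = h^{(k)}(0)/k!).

f: a_k = 0, -8, 0, 64/3, 0, -256/15, 0, …
Substitute x→r, Dx→(1/r')Dx; clear ⇒ L₀.
L = (64 + 384·x + 768·x^2 + 512·x^3) - 2·Dx + (1 + 2·x)·Dx^2  (order 2).
h: a_k = 0, -16, -16, 512/3, 512, -512/15, -2560, …
ICs: h(0) = 0, h′(0) = -16.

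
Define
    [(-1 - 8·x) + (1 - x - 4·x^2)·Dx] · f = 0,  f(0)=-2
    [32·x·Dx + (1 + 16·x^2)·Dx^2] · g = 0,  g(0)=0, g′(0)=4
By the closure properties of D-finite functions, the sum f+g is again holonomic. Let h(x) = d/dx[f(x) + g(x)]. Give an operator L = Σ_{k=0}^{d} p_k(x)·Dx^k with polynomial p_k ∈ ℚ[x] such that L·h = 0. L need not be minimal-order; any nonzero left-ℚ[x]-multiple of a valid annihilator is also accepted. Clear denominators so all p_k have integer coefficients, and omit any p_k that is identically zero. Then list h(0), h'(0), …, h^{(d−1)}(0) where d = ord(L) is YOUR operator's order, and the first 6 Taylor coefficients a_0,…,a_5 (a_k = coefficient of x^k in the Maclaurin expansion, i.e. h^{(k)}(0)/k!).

f: a_k = -2, -2, -10, -18, -58, -130, …
g: a_k = 0, 4, 0, -64/3, 0, 1024/5, …
Weyl lclm of L_f,L_g ⇒ L₀ (ord ≤ 3).
Differentiate: ansatz ord ≤ ord L₀ ⇒ L.
L = (-160 + 640·x + 14848·x^2 + 36864·x^3 + 178176·x^4 + 98304·x^6) + (43 + 336·x + 16·x^2 + 3072·x^3 + 35072·x^4 + 124928·x^5 + 12288·x^6 + 98304·x^7)·Dx + (-5 - 23·x - 272·x^2 - 16·x^3 - 2368·x^4 + 5888·x^5 + 12288·x^6 + 4096·x^7 + 16384·x^8)·Dx^2  (order 2).
h: a_k = 2, -20, -118, -232, 374, -2172, …
ICs: h(0) = 2, h′(0) = -20.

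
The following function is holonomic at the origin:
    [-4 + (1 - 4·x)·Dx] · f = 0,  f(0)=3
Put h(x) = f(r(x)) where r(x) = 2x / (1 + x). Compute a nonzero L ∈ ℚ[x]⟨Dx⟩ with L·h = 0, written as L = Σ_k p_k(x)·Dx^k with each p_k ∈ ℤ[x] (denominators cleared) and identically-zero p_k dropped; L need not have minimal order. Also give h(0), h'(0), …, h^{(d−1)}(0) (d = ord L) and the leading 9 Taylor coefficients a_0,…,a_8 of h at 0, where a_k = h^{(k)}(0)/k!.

L = 8 + (-1 + 6·x + 7·x^2)·Dx  (order 1).
h: a_k = 3, 24, 168, 1176, 8232, 57624, 403368, 2823576, 19765032, …
ICs: h(0) = 3.

f: a_k = 3, 12, 48, 192, 768, 3072, 12288, 49152, 196608, …
Substitute x→r, Dx→(1/r')Dx; clear ⇒ L₀.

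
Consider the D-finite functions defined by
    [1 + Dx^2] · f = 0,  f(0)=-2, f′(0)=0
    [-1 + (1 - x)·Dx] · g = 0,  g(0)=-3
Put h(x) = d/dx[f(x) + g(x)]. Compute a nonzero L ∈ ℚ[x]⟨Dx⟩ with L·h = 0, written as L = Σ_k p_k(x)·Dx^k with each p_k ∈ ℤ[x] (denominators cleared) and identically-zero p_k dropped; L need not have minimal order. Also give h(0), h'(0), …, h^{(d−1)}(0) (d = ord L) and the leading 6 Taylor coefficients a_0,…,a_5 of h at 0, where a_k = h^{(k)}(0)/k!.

f: a_k = -2, 0, 1, 0, -1/12, 0, …
g: a_k = -3, -3, -3, -3, -3, -3, …
Weyl lclm of L_f,L_g ⇒ L₀ (ord ≤ 3).
Differentiate: ansatz ord ≤ ord L₀ ⇒ L.
L = (26 - 4·x + 2·x^2) + (-7 + 9·x - 3·x^2 + x^3)·Dx + (26 - 4·x + 2·x^2)·Dx^2 + (-7 + 9·x - 3·x^2 + x^3)·Dx^3  (order 3).
h: a_k = -3, -4, -9, -37/3, -15, -1079/60, …
ICs: h(0) = -3, h′(0) = -4, h′′(0) = -18.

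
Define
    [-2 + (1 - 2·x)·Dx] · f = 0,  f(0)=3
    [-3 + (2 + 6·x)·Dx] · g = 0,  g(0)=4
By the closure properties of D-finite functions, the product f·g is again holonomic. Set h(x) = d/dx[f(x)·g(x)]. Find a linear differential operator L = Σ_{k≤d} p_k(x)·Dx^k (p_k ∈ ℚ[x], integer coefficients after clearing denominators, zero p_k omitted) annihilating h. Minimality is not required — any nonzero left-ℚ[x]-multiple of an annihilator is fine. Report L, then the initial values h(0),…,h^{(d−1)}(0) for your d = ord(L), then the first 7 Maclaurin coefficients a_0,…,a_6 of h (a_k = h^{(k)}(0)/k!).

L = (47 + 252·x + 108·x^2) + (-14 - 26·x + 72·x^2 + 72·x^3)·Dx  (order 1).
h: a_k = 42, 141, 1935/4, 9105/8, 207615/64, 858771/128, 9530787/512, …
ICs: h(0) = 42.

f: a_k = 3, 6, 12, 24, 48, 96, 192, …
g: a_k = 4, 6, -9/2, 27/4, -405/32, 1701/64, -15309/256, …
Product ⇒ symmetric product L₀, ord ≤ 1.
h₀' ⇒ L via d/dx closure of L₀.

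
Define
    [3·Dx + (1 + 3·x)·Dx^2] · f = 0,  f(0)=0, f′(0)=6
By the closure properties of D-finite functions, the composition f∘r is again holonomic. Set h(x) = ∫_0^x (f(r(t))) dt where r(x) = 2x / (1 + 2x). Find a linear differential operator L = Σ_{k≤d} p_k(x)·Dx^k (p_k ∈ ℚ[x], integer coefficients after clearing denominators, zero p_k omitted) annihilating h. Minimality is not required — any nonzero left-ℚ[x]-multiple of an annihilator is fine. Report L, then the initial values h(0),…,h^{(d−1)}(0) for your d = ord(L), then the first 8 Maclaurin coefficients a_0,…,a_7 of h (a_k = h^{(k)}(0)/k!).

f: a_k = 0, 6, -9, 18, -81/2, 486/5, -243, 4374/7, …
L₀ from L_f via x↦r, Dx↦r'^{-1}Dx.
h=∫₀ˣh₀: take L = L₀·Dx.
L = (10 + 32·x)·Dx^2 + (1 + 10·x + 16·x^2)·Dx^3  (order 3).
h: a_k = 0, 0, 6, -20, 84, -408, 10912/5, -12480, …
ICs: h(0) = 0, h′(0) = 0, h′′(0) = 12.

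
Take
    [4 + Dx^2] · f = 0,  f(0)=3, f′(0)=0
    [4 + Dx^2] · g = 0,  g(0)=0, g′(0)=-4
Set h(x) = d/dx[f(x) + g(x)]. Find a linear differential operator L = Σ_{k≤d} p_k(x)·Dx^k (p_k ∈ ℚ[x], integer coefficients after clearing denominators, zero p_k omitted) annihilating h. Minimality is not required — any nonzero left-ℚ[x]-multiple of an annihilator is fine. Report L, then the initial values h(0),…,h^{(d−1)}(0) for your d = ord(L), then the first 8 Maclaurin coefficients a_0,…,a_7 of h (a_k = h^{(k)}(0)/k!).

f: a_k = 3, 0, -6, 0, 2, 0, -4/15, 0, …
g: a_k = 0, -4, 0, 8/3, 0, -8/15, 0, 16/315, …
f+g: L₀ = lclm(L_f,L_g), ord ≤ 2+2.
Derive L from L₀ (diff closure).
L = 4 + Dx^2  (order 2).
h: a_k = -4, -12, 8, 8, -8/3, -8/5, 16/45, 16/105, …
ICs: h(0) = -4, h′(0) = -12.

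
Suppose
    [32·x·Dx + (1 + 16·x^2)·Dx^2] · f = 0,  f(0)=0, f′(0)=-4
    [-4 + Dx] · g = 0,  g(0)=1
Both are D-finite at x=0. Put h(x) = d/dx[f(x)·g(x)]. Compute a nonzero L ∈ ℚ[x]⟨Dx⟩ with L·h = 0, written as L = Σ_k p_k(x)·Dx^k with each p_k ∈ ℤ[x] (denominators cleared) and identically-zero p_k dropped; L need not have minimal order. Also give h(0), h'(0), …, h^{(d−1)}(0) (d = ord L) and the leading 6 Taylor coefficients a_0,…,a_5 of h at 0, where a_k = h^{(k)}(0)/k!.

f: a_k = 0, -4, 0, 64/3, 0, -1024/5, …
g: a_k = 1, 4, 8, 32/3, 32/3, 128/15, …
f·g: L₀ = L_f ⊗_s L_g, ord ≤ 2·1.
Differentiate: ansatz ord ≤ ord L₀ ⇒ L.
L = (16 + 320·x - 768·x^2 + 1024·x^3) + (-96·x + 256·x^2 - 512·x^3)·Dx + (-1 + 4·x - 16·x^2 + 64·x^3)·Dx^2  (order 2).
h: a_k = -4, -32, -32, 512/3, -384, -11264/3, …
ICs: h(0) = -4, h′(0) = -32.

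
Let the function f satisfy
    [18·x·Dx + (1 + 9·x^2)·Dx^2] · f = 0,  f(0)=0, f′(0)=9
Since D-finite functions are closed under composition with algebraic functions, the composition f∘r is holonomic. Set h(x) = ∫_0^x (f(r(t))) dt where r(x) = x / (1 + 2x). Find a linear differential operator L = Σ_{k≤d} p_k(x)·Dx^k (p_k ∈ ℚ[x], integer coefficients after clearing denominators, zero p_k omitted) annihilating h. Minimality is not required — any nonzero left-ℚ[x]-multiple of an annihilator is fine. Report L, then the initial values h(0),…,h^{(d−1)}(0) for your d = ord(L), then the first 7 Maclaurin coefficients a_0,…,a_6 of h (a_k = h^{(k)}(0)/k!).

L = (4 + 26·x)·Dx^2 + (1 + 4·x + 13·x^2)·Dx^3  (order 3).
h: a_k = 0, 0, 9/2, -6, 9/4, 18, -597/10, …
ICs: h(0) = 0, h′(0) = 0, h′′(0) = 9.

f: a_k = 0, 9, 0, -27, 0, 729/5, 0, …
h₀=f(r): pull back L_f along r ⇒ L₀.
Integrate: L := L₀·Dx.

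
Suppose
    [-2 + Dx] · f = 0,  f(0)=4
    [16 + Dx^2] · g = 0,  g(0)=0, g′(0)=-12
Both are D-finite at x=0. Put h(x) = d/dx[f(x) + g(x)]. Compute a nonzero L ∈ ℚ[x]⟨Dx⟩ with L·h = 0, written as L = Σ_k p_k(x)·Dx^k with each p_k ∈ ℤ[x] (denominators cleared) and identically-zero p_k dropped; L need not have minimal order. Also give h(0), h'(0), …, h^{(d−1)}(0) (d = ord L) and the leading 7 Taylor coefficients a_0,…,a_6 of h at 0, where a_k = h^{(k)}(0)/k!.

L = 32 - 16·Dx + 2·Dx^2 - Dx^3  (order 3).
h: a_k = -4, 16, 112, 32/3, -368/3, 32/15, 3104/45, …
ICs: h(0) = -4, h′(0) = 16, h′′(0) = 224.

f: a_k = 4, 8, 8, 16/3, 8/3, 16/15, 16/45, …
g: a_k = 0, -12, 0, 32, 0, -128/5, 0, …
Sum ⇒ L₀ = lclm(L_f,L_g) in ℚ(x)⟨Dx⟩.
Differentiate: ansatz ord ≤ ord L₀ ⇒ L.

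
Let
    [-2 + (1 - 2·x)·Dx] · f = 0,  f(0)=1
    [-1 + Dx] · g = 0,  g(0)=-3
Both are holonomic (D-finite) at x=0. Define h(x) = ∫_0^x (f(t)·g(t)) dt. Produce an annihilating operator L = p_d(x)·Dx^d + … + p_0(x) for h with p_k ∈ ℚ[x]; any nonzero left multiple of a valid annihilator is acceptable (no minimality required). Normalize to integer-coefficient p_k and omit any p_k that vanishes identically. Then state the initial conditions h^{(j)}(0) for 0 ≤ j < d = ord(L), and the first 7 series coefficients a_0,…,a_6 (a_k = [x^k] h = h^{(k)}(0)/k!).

f: a_k = 1, 2, 4, 8, 16, 32, 64, …
g: a_k = -3, -3, -3/2, -1/2, -1/8, -1/40, -1/240, …
Product ⇒ symmetric product L₀, ord ≤ 1.
h=∫h₀ ⇒ L = L₀·Dx.
L = (3 - 2·x)·Dx + (-1 + 2·x)·Dx^2  (order 2).
h: a_k = 0, -3, -9/2, -13/2, -79/8, -633/40, -6331/240, …
ICs: h(0) = 0, h′(0) = -3.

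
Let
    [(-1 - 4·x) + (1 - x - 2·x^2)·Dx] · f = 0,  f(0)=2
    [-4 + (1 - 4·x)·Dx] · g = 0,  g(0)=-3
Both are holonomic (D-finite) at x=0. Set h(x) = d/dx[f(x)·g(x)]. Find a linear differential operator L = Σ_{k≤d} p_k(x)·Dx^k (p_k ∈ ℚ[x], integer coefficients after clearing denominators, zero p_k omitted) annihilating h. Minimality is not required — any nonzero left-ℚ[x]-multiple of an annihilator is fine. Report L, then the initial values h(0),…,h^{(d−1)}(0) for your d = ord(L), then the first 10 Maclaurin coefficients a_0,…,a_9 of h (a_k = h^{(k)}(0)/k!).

L = (46 - 108·x - 216·x^2 + 256·x^3 + 768·x^4) + (-5 + 29·x - 6·x^2 - 152·x^3 + 80·x^4 + 192·x^5)·Dx  (order 1).
h: a_k = -30, -276, -1746, -9576, -48510, -234396, -1097418, -5024976, -22630806, -100622340, …
ICs: h(0) = -30.

f: a_k = 2, 2, 6, 10, 22, 42, 86, 170, 342, 682, …
g: a_k = -3, -12, -48, -192, -768, -3072, -12288, -49152, -196608, -786432, …
Product ⇒ symmetric product L₀, ord ≤ 1.
Derive L from L₀ (diff closure).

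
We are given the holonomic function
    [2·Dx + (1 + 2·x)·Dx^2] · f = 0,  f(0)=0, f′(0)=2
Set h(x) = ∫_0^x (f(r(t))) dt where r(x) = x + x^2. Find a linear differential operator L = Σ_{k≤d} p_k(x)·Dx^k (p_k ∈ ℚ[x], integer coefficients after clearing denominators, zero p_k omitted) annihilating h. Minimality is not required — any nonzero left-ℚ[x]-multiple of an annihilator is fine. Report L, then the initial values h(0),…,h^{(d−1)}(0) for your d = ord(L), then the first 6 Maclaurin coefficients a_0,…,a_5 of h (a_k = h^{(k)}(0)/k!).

L = (4·x + 4·x^2)·Dx^2 + (1 + 4·x + 6·x^2 + 4·x^3)·Dx^3  (order 3).
h: a_k = 0, 0, 1, 0, -1/3, 2/5, …
ICs: h(0) = 0, h′(0) = 0, h′′(0) = 2.

f: a_k = 0, 2, -2, 8/3, -4, 32/5, …
Substitute x→r, Dx→(1/r')Dx; clear ⇒ L₀.
h=∫h₀ ⇒ L = L₀·Dx.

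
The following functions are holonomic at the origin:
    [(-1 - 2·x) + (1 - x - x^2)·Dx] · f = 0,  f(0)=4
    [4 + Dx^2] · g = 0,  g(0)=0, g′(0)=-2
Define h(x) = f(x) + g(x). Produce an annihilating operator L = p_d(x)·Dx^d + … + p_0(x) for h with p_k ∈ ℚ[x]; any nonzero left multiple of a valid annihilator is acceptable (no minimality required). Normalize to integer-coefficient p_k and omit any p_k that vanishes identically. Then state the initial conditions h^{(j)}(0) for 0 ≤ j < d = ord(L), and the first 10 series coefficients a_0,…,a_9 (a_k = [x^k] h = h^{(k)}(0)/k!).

f: a_k = 4, 4, 8, 12, 20, 32, 52, 84, 136, 220, …
g: a_k = 0, -2, 0, 4/3, 0, -4/15, 0, 8/315, 0, -4/2835, …
L₀ := lclm(L_f,L_g); ord L₀ ≤ 1+2.
L = (44 + 96·x + 32·x^2 + 48·x^3 + 40·x^4 + 16·x^5) + (-16 + 20·x + 8·x^2 - 16·x^3 + 12·x^4 + 24·x^5 + 8·x^6)·Dx + (11 + 24·x + 8·x^2 + 12·x^3 + 10·x^4 + 4·x^5)·Dx^2 + (-4 + 5·x + 2·x^2 - 4·x^3 + 3·x^4 + 6·x^5 + 2·x^6)·Dx^3  (order 3).
h: a_k = 4, 2, 8, 40/3, 20, 476/15, 52, 26468/315, 136, 623696/2835, …
ICs: h(0) = 4, h′(0) = 2, h′′(0) = 16.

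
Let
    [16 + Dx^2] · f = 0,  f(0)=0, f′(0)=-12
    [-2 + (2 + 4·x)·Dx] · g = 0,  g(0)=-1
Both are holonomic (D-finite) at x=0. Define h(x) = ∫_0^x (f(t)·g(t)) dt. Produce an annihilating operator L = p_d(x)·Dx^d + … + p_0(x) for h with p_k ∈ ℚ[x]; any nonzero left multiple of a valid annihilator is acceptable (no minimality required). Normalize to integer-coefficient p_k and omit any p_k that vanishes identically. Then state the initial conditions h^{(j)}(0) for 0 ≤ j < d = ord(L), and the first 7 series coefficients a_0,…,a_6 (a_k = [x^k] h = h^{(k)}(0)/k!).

f: a_k = 0, -12, 0, 32, 0, -128/5, 0, …
g: a_k = -1, -1, 1/2, -1/2, 5/8, -7/8, 21/16, …
h₀=f·g: eliminate ⇒ L₀, order ≤ 2·1.
∫: right-multiply L₀ by Dx.
L = (19 + 64·x + 64·x^2)·Dx + (-2 - 4·x)·Dx^2 + (1 + 4·x + 4·x^2)·Dx^3  (order 3).
h: a_k = 0, 0, 6, 4, -19/2, -26/5, 341/60, …
ICs: h(0) = 0, h′(0) = 0, h′′(0) = 12.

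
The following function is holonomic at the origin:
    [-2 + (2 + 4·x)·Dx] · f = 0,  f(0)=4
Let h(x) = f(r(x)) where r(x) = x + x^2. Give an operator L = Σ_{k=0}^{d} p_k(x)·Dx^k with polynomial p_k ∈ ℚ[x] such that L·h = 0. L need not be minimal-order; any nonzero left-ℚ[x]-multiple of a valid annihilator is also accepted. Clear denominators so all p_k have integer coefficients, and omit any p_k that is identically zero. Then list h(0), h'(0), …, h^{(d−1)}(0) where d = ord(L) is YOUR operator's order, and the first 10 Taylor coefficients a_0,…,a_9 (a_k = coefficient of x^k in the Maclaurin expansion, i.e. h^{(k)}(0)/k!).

f: a_k = 4, 4, -2, 2, -5/2, 7/2, -21/4, 33/4, -429/32, 715/32, …
Change of var in L_f (x↦r) gives L₀.
L = (-1 - 2·x) + (1 + 2·x + 2·x^2)·Dx  (order 1).
h: a_k = 4, 4, 2, -2, 3/2, -1/2, -3/4, 7/4, -61/32, 27/32, …
ICs: h(0) = 4.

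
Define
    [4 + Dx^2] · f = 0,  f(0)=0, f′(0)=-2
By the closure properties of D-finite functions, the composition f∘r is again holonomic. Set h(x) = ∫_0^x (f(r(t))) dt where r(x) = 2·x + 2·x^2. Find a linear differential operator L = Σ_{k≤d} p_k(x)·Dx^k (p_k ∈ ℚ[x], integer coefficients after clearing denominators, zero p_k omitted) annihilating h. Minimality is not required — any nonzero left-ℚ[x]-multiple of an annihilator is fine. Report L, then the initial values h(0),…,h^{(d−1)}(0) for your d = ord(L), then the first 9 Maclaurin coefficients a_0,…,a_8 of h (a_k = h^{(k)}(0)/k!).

L = (16 + 96·x + 192·x^2 + 128·x^3)·Dx - 2·Dx^2 + (1 + 2·x)·Dx^3  (order 3).
h: a_k = 0, 0, -2, -4/3, 8/3, 32/5, 176/45, -32/7, -3232/315, …
ICs: h(0) = 0, h′(0) = 0, h′′(0) = -4.

f: a_k = 0, -2, 0, 4/3, 0, -4/15, 0, 8/315, 0, …
h₀=f(r): pull back L_f along r ⇒ L₀.
∫: right-multiply L₀ by Dx.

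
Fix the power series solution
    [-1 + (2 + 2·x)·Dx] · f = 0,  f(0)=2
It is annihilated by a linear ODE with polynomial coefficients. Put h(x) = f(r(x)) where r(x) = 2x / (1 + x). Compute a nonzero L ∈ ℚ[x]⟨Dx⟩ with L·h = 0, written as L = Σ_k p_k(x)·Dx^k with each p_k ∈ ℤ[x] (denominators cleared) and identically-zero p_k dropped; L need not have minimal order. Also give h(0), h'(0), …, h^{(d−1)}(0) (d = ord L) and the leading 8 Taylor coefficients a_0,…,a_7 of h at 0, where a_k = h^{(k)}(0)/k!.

f: a_k = 2, 1, -1/4, 1/8, -5/64, 7/128, -21/512, 33/1024, …
h₀=f(r): pull back L_f along r ⇒ L₀.
L = -1 + (1 + 4·x + 3·x^2)·Dx  (order 1).
h: a_k = 2, 2, -3, 5, -37/4, 75/4, -327/8, 753/8, …
ICs: h(0) = 2.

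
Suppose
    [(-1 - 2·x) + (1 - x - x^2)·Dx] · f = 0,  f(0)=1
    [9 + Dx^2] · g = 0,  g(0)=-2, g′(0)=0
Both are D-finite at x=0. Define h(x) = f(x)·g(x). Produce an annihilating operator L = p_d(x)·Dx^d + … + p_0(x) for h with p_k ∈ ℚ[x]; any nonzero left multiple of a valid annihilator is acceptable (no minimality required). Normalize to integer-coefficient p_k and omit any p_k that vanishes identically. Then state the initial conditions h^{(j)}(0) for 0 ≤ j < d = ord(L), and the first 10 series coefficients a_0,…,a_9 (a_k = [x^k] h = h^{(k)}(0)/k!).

f: a_k = 1, 1, 2, 3, 5, 8, 13, 21, 34, 55, …
g: a_k = -2, 0, 9, 0, -27/4, 0, 81/40, 0, -729/2240, 0, …
f·g: L₀ = L_f ⊗_s L_g, ord ≤ 1·2.
L = (-7 + 9·x + 9·x^2) + (2 + 4·x)·Dx + (-1 + x + x^2)·Dx^2  (order 2).
h: a_k = -2, -2, 5, 3, 5/4, 17/4, 301/40, 471/40, 42503/2240, 68879/2240, …
ICs: h(0) = -2, h′(0) = -2.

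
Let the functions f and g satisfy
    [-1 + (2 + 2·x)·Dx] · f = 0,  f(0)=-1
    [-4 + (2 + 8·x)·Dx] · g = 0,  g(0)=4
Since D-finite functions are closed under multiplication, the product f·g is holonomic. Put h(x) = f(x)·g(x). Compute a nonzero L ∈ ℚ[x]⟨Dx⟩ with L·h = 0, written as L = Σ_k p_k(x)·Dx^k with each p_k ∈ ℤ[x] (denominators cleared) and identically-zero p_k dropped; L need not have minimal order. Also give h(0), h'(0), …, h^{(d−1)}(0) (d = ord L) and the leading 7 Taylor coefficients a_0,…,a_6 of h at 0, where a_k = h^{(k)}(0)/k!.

f: a_k = -1, -1/2, 1/8, -1/16, 5/128, -7/256, 21/1024, …
g: a_k = 4, 8, -8, 16, -40, 112, -336, …
Product ⇒ symmetric product L₀, ord ≤ 1.
L = (-5 - 8·x) + (2 + 10·x + 8·x^2)·Dx  (order 1).
h: a_k = -4, -10, 9/2, -45/4, 981/32, -5715/64, 70029/256, …
ICs: h(0) = -4.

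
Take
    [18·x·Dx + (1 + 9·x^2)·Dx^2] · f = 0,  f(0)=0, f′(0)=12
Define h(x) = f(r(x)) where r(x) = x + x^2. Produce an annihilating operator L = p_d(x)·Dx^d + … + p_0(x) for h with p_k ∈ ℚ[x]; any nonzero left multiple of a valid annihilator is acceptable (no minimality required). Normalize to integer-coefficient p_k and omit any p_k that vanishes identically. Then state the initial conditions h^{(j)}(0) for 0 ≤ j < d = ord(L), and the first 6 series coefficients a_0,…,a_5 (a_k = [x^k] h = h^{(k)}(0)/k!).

f: a_k = 0, 12, 0, -36, 0, 972/5, …
h₀=f(r): pull back L_f along r ⇒ L₀.
L = (-2 + 18·x + 72·x^2 + 108·x^3 + 54·x^4)·Dx + (1 + 2·x + 9·x^2 + 36·x^3 + 45·x^4 + 18·x^5)·Dx^2  (order 2).
h: a_k = 0, 12, 12, -36, -108, 432/5, …
ICs: h(0) = 0, h′(0) = 12.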